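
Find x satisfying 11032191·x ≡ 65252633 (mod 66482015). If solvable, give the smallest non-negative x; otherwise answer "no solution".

First find gcd(11032191, 66482015):
66482015 = 6×11032191 + 288869
11032191 = 38×288869 + 55169
288869 = 5×55169 + 13024
55169 = 4×13024 + 3073
13024 = 4×3073 + 732
3073 = 4×732 + 145
732 = 5×145 + 7
145 = 20×7 + 5
7 = 1×5 + 2
5 = 2×2 + 1
2 = 2×1 + 0
gcd = 1, so a unique solution mod 66482015 exists.
Back-substitute for the Bézout coefficients:
1 = 5 − 2·2
1 = −2·7 + 3·5
1 = 3·145 − 62·7
1 = −62·732 + 313·145
1 = 313·3073 − 1314·732
1 = −1314·13024 + 5569·3073
1 = 5569·55169 − 23590·13024
1 = −23590·288869 + 123519·55169
1 = 123519·11032191 − 4717312·288869
1 = −4717312·66482015 + 28427391·11032191
So 11032191·(28427391) ≡ 1 (mod 66482015), giving 11032191⁻¹ ≡ 28427391.
x ≡ 11032191⁻¹·65252633 ≡ 28427391·65252633 ≡ 9878808 (mod 66482015).

9878808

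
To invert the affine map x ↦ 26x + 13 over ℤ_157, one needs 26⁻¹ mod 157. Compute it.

151

gcd(157, 26) by repeated division:
157 = 6*26 + 1
26 = 26*1 + 0
Since gcd(26, 157) = 1, back-substitute to write 1 as a combination:
1 = 157 − 6·26
Hence 26⁻¹ ≡ -6 ≡ 151 (mod 157).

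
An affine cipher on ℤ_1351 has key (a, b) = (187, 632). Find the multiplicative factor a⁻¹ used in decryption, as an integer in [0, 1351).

997

gcd(1351, 187) by repeated division:
1351 = 7·187 + 42
187 = 4·42 + 19
42 = 2·19 + 4
19 = 4·4 + 3
4 = 1·3 + 1
3 = 3·1 + 0
Since gcd(187, 1351) = 1, back-substitute to write 1 as a combination:
1 = 4 − 3
1 = −19 + 5·4
1 = 5·42 − 11·19
1 = −11·187 + 49·42
1 = 49·1351 − 354·187
Hence 187⁻¹ ≡ -354 ≡ 997 (mod 1351).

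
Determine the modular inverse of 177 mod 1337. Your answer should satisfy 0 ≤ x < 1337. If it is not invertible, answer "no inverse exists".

Apply the Euclidean algorithm to 1337 and 177:
1337 = 7*177 + 98
177 = 1*98 + 79
98 = 1*79 + 19
79 = 4*19 + 3
19 = 6*3 + 1
3 = 3*1 + 0
Since gcd(177, 1337) = 1, back-substitute to write 1 as a combination:
1 = 19 − 6·3
1 = −6·79 + 25·19
1 = 25·98 − 31·79
1 = −31·177 + 56·98
1 = 56·1337 − 423·177
Thus 177·(-423) ≡ 1 (mod 1337); reducing, -423 mod 1337 = 914.

914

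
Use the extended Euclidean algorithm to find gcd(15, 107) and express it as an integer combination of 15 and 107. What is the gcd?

Repeated division:
107 = 7·15 + 2
15 = 7·2 + 1
2 = 2·1 + 0
gcd(15, 107) = 1.
Back-substituting:
1 = 15 − 7·2
1 = −7·107 + 50·15
So 1 = (-7)·107 + (50)·15.

1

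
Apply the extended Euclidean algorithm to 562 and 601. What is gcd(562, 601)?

1

Repeated division:
601 = 1·562 + 39
562 = 14·39 + 16
39 = 2·16 + 7
16 = 2·7 + 2
7 = 3·2 + 1
2 = 2·1 + 0
gcd(562, 601) = 1.
Back-substituting:
1 = 7 − 3·2
1 = −3·16 + 7·7
1 = 7·39 − 17·16
1 = −17·562 + 245·39
1 = 245·601 − 262·562
So 1 = (245)·601 + (-262)·562.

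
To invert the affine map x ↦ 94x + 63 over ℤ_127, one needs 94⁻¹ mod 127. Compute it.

50

Run Euclid on (127, 94):
127 = 1·94 + 33
94 = 2·33 + 28
33 = 1·28 + 5
28 = 5·5 + 3
5 = 1·3 + 2
3 = 1·2 + 1
2 = 2·1 + 0
The gcd is 1. Working backward:
1 = 3 − 2
1 = −5 + 2·3
1 = 2·28 − 11·5
1 = −11·33 + 13·28
1 = 13·94 − 37·33
1 = −37·127 + 50·94
So 94·50 ≡ 1 (mod 127).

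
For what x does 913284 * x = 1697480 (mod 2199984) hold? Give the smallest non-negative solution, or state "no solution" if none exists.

no solution

gcd(913284, 2199984):
2199984 = 2*913284 + 373416
913284 = 2*373416 + 166452
373416 = 2*166452 + 40512
166452 = 4*40512 + 4404
40512 = 9*4404 + 876
4404 = 5*876 + 24
876 = 36*24 + 12
24 = 2*12 + 0
gcd = 12, but 12 ∤ 1697480, so the congruence has no solution.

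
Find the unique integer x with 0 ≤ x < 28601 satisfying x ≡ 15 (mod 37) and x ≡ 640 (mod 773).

Write x = 15 + 37·k. Then 37·k ≡ 640 − 15 ≡ 625 (mod 773).
Need 37⁻¹ mod 773. Extended Euclid on (773, 37):
773 = 20×37 + 33
37 = 1×33 + 4
33 = 8×4 + 1
4 = 4×1 + 0
Back-substitute:
1 = 33 − 8·4
1 = −8·37 + 9·33
1 = 9·773 − 188·37
37⁻¹ ≡ 585 (mod 773), so k ≡ 585·625 ≡ 769 (mod 773).
x = 15 + 37·769 = 28468.

28468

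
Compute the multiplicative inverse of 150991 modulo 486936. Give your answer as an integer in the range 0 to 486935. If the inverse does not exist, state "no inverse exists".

233095

Apply the Euclidean algorithm to 486936 and 150991:
486936 = 3·150991 + 33963
150991 = 4·33963 + 15139
33963 = 2·15139 + 3685
15139 = 4·3685 + 399
3685 = 9·399 + 94
399 = 4·94 + 23
94 = 4·23 + 2
23 = 11·2 + 1
2 = 2·1 + 0
The gcd is 1. Working backward:
1 = 23 − 11·2
1 = −11·94 + 45·23
1 = 45·399 − 191·94
1 = −191·3685 + 1764·399
1 = 1764·15139 − 7247·3685
1 = −7247·33963 + 16258·15139
1 = 16258·150991 − 72279·33963
1 = −72279·486936 + 233095·150991
So 150991·233095 ≡ 1 (mod 486936).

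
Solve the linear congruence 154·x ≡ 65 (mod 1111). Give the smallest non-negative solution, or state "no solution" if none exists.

no solution

gcd(154, 1111):
1111 = 7×154 + 33
154 = 4×33 + 22
33 = 1×22 + 11
22 = 2×11 + 0
gcd = 11, but 11 ∤ 65, so the congruence has no solution.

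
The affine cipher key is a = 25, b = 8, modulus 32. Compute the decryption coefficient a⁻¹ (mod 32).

9

Run Euclid on (32, 25):
32 = 1*25 + 7
25 = 3*7 + 4
7 = 1*4 + 3
4 = 1*3 + 1
3 = 3*1 + 0
Since gcd(25, 32) = 1, back-substitute to write 1 as a combination:
1 = 4 − 3
1 = −7 + 2·4
1 = 2·25 − 7·7
1 = −7·32 + 9·25
So 25·9 ≡ 1 (mod 32).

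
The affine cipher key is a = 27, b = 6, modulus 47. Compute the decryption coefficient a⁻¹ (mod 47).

7

Extended Euclidean algorithm:
47 = 1·27 + 20
27 = 1·20 + 7
20 = 2·7 + 6
7 = 1·6 + 1
6 = 6·1 + 0
The gcd is 1. Working backward:
1 = 7 − 6
1 = −20 + 3·7
1 = 3·27 − 4·20
1 = −4·47 + 7·27
So 27·7 ≡ 1 (mod 47).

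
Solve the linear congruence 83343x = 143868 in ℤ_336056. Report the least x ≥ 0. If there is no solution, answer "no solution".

First find gcd(83343, 336056):
336056 = 4×83343 + 2684
83343 = 31×2684 + 139
2684 = 19×139 + 43
139 = 3×43 + 10
43 = 4×10 + 3
10 = 3×3 + 1
3 = 3×1 + 0
gcd = 1, so a unique solution mod 336056 exists.
Back-substitute for the Bézout coefficients:
1 = 10 − 3·3
1 = −3·43 + 13·10
1 = 13·139 − 42·43
1 = −42·2684 + 811·139
1 = 811·83343 − 25183·2684
1 = −25183·336056 + 101543·83343
So 83343·(101543) ≡ 1 (mod 336056), giving 83343⁻¹ ≡ 101543.
x ≡ 83343⁻¹·143868 ≡ 101543·143868 ≡ 97948 (mod 336056).

97948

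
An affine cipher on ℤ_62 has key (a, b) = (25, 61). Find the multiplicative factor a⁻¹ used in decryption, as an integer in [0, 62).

Run Euclid on (62, 25):
62 = 2*25 + 12
25 = 2*12 + 1
12 = 12*1 + 0
gcd = 1, so the inverse exists. Back-substitute:
1 = 25 − 2·12
1 = −2·62 + 5·25
So 25·5 ≡ 1 (mod 62).

5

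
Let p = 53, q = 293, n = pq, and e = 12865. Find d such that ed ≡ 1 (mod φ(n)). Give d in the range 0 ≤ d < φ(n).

5153

φ(n) = (p−1)(q−1) = 52·292 = 15184.
Need d with 12865·d ≡ 1 (mod 15184). Apply the extended Euclidean algorithm:
15184 = 1·12865 + 2319
12865 = 5·2319 + 1270
2319 = 1·1270 + 1049
1270 = 1·1049 + 221
1049 = 4·221 + 165
221 = 1·165 + 56
165 = 2·56 + 53
56 = 1·53 + 3
53 = 17·3 + 2
3 = 1·2 + 1
2 = 2·1 + 0
Back-substitute:
1 = 3 − 2
1 = −53 + 18·3
1 = 18·56 − 19·53
1 = −19·165 + 56·56
1 = 56·221 − 75·165
1 = −75·1049 + 356·221
1 = 356·1270 − 431·1049
1 = −431·2319 + 787·1270
1 = 787·12865 − 4366·2319
1 = −4366·15184 + 5153·12865
So 12865·5153 ≡ 1 (mod 15184), hence d = 5153.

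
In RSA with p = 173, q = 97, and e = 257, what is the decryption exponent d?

φ(n) = (p−1)(q−1) = 172·96 = 16512.
Need d with 257·d ≡ 1 (mod 16512). Apply the extended Euclidean algorithm:
16512 = 64*257 + 64
257 = 4*64 + 1
64 = 64*1 + 0
Back-substitute:
1 = 257 − 4·64
1 = −4·16512 + 257·257
So 257·257 ≡ 1 (mod 16512), hence d = 257.

257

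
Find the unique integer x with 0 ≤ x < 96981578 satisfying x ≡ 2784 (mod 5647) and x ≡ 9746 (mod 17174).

Write x = 2784 + 5647·k. Then 5647·k ≡ 9746 − 2784 ≡ 6962 (mod 17174).
Need 5647⁻¹ mod 17174. Extended Euclid on (17174, 5647):
17174 = 3×5647 + 233
5647 = 24×233 + 55
233 = 4×55 + 13
55 = 4×13 + 3
13 = 4×3 + 1
3 = 3×1 + 0
Back-substitute:
1 = 13 − 4·3
1 = −4·55 + 17·13
1 = 17·233 − 72·55
1 = −72·5647 + 1745·233
1 = 1745·17174 − 5307·5647
5647⁻¹ ≡ 11867 (mod 17174), so k ≡ 11867·6962 ≡ 11114 (mod 17174).
x = 2784 + 5647·11114 = 62763542.

62763542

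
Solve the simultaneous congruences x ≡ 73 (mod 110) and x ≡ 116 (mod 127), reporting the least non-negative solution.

Write x = 73 + 110·k. Then 110·k ≡ 116 − 73 ≡ 43 (mod 127).
Need 110⁻¹ mod 127. Extended Euclid on (127, 110):
127 = 1*110 + 17
110 = 6*17 + 8
17 = 2*8 + 1
8 = 8*1 + 0
Back-substitute:
1 = 17 − 2·8
1 = −2·110 + 13·17
1 = 13·127 − 15·110
110⁻¹ ≡ 112 (mod 127), so k ≡ 112·43 ≡ 117 (mod 127).
x = 73 + 110·117 = 12943.

12943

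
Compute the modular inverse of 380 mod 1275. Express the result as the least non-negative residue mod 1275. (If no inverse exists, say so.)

Euclidean algorithm on 1275, 380:
1275 = 3×380 + 135
380 = 2×135 + 110
135 = 1×110 + 25
110 = 4×25 + 10
25 = 2×10 + 5
10 = 2×5 + 0
The gcd is 5, not 1, hence no inverse exists.

no inverse exists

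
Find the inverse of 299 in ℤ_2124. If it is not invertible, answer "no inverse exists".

959

gcd(2124, 299) by repeated division:
2124 = 7*299 + 31
299 = 9*31 + 20
31 = 1*20 + 11
20 = 1*11 + 9
11 = 1*9 + 2
9 = 4*2 + 1
2 = 2*1 + 0
gcd = 1, so the inverse exists. Back-substitute:
1 = 9 − 4·2
1 = −4·11 + 5·9
1 = 5·20 − 9·11
1 = −9·31 + 14·20
1 = 14·299 − 135·31
1 = −135·2124 + 959·299
So 299·959 ≡ 1 (mod 2124).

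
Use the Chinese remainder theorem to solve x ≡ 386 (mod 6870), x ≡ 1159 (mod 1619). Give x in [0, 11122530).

Write x = 386 + 6870·k. Then 6870·k ≡ 1159 − 386 ≡ 773 (mod 1619).
Need 6870⁻¹ mod 1619. Extended Euclid on (1619, 394):
1619 = 4·394 + 43
394 = 9·43 + 7
43 = 6·7 + 1
7 = 7·1 + 0
Back-substitute:
1 = 43 − 6·7
1 = −6·394 + 55·43
1 = 55·1619 − 226·394
6870⁻¹ ≡ 1393 (mod 1619), so k ≡ 1393·773 ≡ 154 (mod 1619).
x = 386 + 6870·154 = 1058366.

1058366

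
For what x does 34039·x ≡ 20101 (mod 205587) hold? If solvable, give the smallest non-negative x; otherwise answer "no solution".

First find gcd(34039, 205587):
205587 = 6·34039 + 1353
34039 = 25·1353 + 214
1353 = 6·214 + 69
214 = 3·69 + 7
69 = 9·7 + 6
7 = 1·6 + 1
6 = 6·1 + 0
gcd = 1, so a unique solution mod 205587 exists.
Back-substitute for the Bézout coefficients:
1 = 7 − 6
1 = −69 + 10·7
1 = 10·214 − 31·69
1 = −31·1353 + 196·214
1 = 196·34039 − 4931·1353
1 = −4931·205587 + 29782·34039
So 34039·(29782) ≡ 1 (mod 205587), giving 34039⁻¹ ≡ 29782.
x ≡ 34039⁻¹·20101 ≡ 29782·20101 ≡ 184225 (mod 205587).

184225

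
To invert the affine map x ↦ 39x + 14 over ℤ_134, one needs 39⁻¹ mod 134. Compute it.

55

Extended Euclidean algorithm:
134 = 3·39 + 17
39 = 2·17 + 5
17 = 3·5 + 2
5 = 2·2 + 1
2 = 2·1 + 0
gcd = 1, so the inverse exists. Back-substitute:
1 = 5 − 2·2
1 = −2·17 + 7·5
1 = 7·39 − 16·17
1 = −16·134 + 55·39
So 39·55 ≡ 1 (mod 134).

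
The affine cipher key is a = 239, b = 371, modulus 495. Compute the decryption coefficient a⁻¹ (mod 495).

Apply the Euclidean algorithm to 495 and 239:
495 = 2×239 + 17
239 = 14×17 + 1
17 = 17×1 + 0
The gcd is 1. Working backward:
1 = 239 − 14·17
1 = −14·495 + 29·239
So 239·29 ≡ 1 (mod 495).

29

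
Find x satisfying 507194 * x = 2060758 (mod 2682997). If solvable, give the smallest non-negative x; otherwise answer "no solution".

First find gcd(507194, 2682997):
2682997 = 5·507194 + 147027
507194 = 3·147027 + 66113
147027 = 2·66113 + 14801
66113 = 4·14801 + 6909
14801 = 2·6909 + 983
6909 = 7·983 + 28
983 = 35·28 + 3
28 = 9·3 + 1
3 = 3·1 + 0
gcd = 1, so a unique solution mod 2682997 exists.
Back-substitute for the Bézout coefficients:
1 = 28 − 9·3
1 = −9·983 + 316·28
1 = 316·6909 − 2221·983
1 = −2221·14801 + 4758·6909
1 = 4758·66113 − 21253·14801
1 = −21253·147027 + 47264·66113
1 = 47264·507194 − 163045·147027
1 = −163045·2682997 + 862489·507194
So 507194·(862489) ≡ 1 (mod 2682997), giving 507194⁻¹ ≡ 862489.
x ≡ 507194⁻¹·2060758 ≡ 862489·2060758 ≡ 231045 (mod 2682997).

231045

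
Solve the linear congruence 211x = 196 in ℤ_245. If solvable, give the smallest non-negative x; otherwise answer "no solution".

196

First find gcd(211, 245):
245 = 1×211 + 34
211 = 6×34 + 7
34 = 4×7 + 6
7 = 1×6 + 1
6 = 6×1 + 0
gcd = 1, so a unique solution mod 245 exists.
Back-substitute for the Bézout coefficients:
1 = 7 − 6
1 = −34 + 5·7
1 = 5·211 − 31·34
1 = −31·245 + 36·211
So 211·(36) ≡ 1 (mod 245), giving 211⁻¹ ≡ 36.
x ≡ 211⁻¹·196 ≡ 36·196 ≡ 196 (mod 245).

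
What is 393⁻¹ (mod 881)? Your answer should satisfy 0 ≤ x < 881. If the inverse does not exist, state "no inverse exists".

Run Euclid on (881, 393):
881 = 2*393 + 95
393 = 4*95 + 13
95 = 7*13 + 4
13 = 3*4 + 1
4 = 4*1 + 0
The gcd is 1. Working backward:
1 = 13 − 3·4
1 = −3·95 + 22·13
1 = 22·393 − 91·95
1 = −91·881 + 204·393
So 393·204 ≡ 1 (mod 881).

204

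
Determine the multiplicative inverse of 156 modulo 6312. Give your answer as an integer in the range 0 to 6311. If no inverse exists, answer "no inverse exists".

no inverse exists

Euclidean algorithm on 6312, 156:
6312 = 40*156 + 72
156 = 2*72 + 12
72 = 6*12 + 0
Since gcd = 12 > 1, 156 is not a unit mod 6312.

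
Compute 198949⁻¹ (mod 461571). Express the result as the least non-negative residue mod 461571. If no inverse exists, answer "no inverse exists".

Apply the Euclidean algorithm to 461571 and 198949:
461571 = 2·198949 + 63673
198949 = 3·63673 + 7930
63673 = 8·7930 + 233
7930 = 34·233 + 8
233 = 29·8 + 1
8 = 8·1 + 0
Since gcd(198949, 461571) = 1, back-substitute to write 1 as a combination:
1 = 233 − 29·8
1 = −29·7930 + 987·233
1 = 987·63673 − 7925·7930
1 = −7925·198949 + 24762·63673
1 = 24762·461571 − 57449·198949
So 198949·(-57449) ≡ 1 (mod 461571), and -57449 ≡ 404122 (mod 461571).

404122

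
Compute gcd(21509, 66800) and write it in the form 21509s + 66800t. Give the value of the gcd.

Repeated division:
66800 = 3×21509 + 2273
21509 = 9×2273 + 1052
2273 = 2×1052 + 169
1052 = 6×169 + 38
169 = 4×38 + 17
38 = 2×17 + 4
17 = 4×4 + 1
4 = 4×1 + 0
gcd(21509, 66800) = 1.
Express as a combination:
1 = 17 − 4·4
1 = −4·38 + 9·17
1 = 9·169 − 40·38
1 = −40·1052 + 249·169
1 = 249·2273 − 538·1052
1 = −538·21509 + 5091·2273
1 = 5091·66800 − 15811·21509
So 1 = (5091)·66800 + (-15811)·21509.

1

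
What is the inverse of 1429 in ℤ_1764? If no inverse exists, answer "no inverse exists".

337

Run Euclid on (1764, 1429):
1764 = 1×1429 + 335
1429 = 4×335 + 89
335 = 3×89 + 68
89 = 1×68 + 21
68 = 3×21 + 5
21 = 4×5 + 1
5 = 5×1 + 0
Since gcd(1429, 1764) = 1, back-substitute to write 1 as a combination:
1 = 21 − 4·5
1 = −4·68 + 13·21
1 = 13·89 − 17·68
1 = −17·335 + 64·89
1 = 64·1429 − 273·335
1 = −273·1764 + 337·1429
So 1429·337 ≡ 1 (mod 1764).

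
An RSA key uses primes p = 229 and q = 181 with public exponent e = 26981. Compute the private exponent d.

33821

φ(n) = (p−1)(q−1) = 228·180 = 41040.
Need d with 26981·d ≡ 1 (mod 41040). Apply the extended Euclidean algorithm:
41040 = 1*26981 + 14059
26981 = 1*14059 + 12922
14059 = 1*12922 + 1137
12922 = 11*1137 + 415
1137 = 2*415 + 307
415 = 1*307 + 108
307 = 2*108 + 91
108 = 1*91 + 17
91 = 5*17 + 6
17 = 2*6 + 5
6 = 1*5 + 1
5 = 5*1 + 0
Back-substitute:
1 = 6 − 5
1 = −17 + 3·6
1 = 3·91 − 16·17
1 = −16·108 + 19·91
1 = 19·307 − 54·108
1 = −54·415 + 73·307
1 = 73·1137 − 200·415
1 = −200·12922 + 2273·1137
1 = 2273·14059 − 2473·12922
1 = −2473·26981 + 4746·14059
1 = 4746·41040 − 7219·26981
So 26981·(-7219) ≡ 1 (mod 41040), hence d ≡ -7219 ≡ 33821 (mod 41040).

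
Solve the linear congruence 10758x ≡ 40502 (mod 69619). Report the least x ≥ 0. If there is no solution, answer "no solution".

First find gcd(10758, 69619):
69619 = 6·10758 + 5071
10758 = 2·5071 + 616
5071 = 8·616 + 143
616 = 4·143 + 44
143 = 3·44 + 11
44 = 4·11 + 0
gcd = 11 and 11 | 40502, so solutions exist. Divide through by 11: 978x ≡ 3682 (mod 6329).
Now find 978⁻¹ mod 6329:
6329 = 6×978 + 461
978 = 2×461 + 56
461 = 8×56 + 13
56 = 4×13 + 4
13 = 3×4 + 1
4 = 4×1 + 0
Back-substitute:
1 = 13 − 3·4
1 = −3·56 + 13·13
1 = 13·461 − 107·56
1 = −107·978 + 227·461
1 = 227·6329 − 1469·978
So 978·(-1469) ≡ 1 (mod 6329), i.e. 978⁻¹ ≡ 4860.
Then x ≡ 4860·3682 ≡ 2437 (mod 6329); the smallest non-negative solution is x = 2437.

2437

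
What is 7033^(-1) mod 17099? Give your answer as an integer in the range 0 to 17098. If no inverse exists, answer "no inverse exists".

5570

Apply the Euclidean algorithm to 17099 and 7033:
17099 = 2×7033 + 3033
7033 = 2×3033 + 967
3033 = 3×967 + 132
967 = 7×132 + 43
132 = 3×43 + 3
43 = 14×3 + 1
3 = 3×1 + 0
gcd = 1, so the inverse exists. Back-substitute:
1 = 43 − 14·3
1 = −14·132 + 43·43
1 = 43·967 − 315·132
1 = −315·3033 + 988·967
1 = 988·7033 − 2291·3033
1 = −2291·17099 + 5570·7033
So 7033·5570 ≡ 1 (mod 17099).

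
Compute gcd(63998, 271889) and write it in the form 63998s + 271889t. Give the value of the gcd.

1

Euclidean algorithm:
271889 = 4*63998 + 15897
63998 = 4*15897 + 410
15897 = 38*410 + 317
410 = 1*317 + 93
317 = 3*93 + 38
93 = 2*38 + 17
38 = 2*17 + 4
17 = 4*4 + 1
4 = 4*1 + 0
gcd(63998, 271889) = 1.
Express as a combination:
1 = 17 − 4·4
1 = −4·38 + 9·17
1 = 9·93 − 22·38
1 = −22·317 + 75·93
1 = 75·410 − 97·317
1 = −97·15897 + 3761·410
1 = 3761·63998 − 15141·15897
1 = −15141·271889 + 64325·63998
So 1 = (-15141)·271889 + (64325)·63998.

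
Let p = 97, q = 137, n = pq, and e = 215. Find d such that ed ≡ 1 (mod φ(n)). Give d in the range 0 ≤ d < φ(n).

9959

φ(n) = (p−1)(q−1) = 96·136 = 13056.
Need d with 215·d ≡ 1 (mod 13056). Apply the extended Euclidean algorithm:
13056 = 60×215 + 156
215 = 1×156 + 59
156 = 2×59 + 38
59 = 1×38 + 21
38 = 1×21 + 17
21 = 1×17 + 4
17 = 4×4 + 1
4 = 4×1 + 0
Back-substitute:
1 = 17 − 4·4
1 = −4·21 + 5·17
1 = 5·38 − 9·21
1 = −9·59 + 14·38
1 = 14·156 − 37·59
1 = −37·215 + 51·156
1 = 51·13056 − 3097·215
So 215·(-3097) ≡ 1 (mod 13056), hence d ≡ -3097 ≡ 9959 (mod 13056).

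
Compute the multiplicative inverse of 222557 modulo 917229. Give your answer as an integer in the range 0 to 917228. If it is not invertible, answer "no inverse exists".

Run Euclid on (917229, 222557):
917229 = 4·222557 + 27001
222557 = 8·27001 + 6549
27001 = 4·6549 + 805
6549 = 8·805 + 109
805 = 7·109 + 42
109 = 2·42 + 25
42 = 1·25 + 17
25 = 1·17 + 8
17 = 2·8 + 1
8 = 8·1 + 0
The gcd is 1. Working backward:
1 = 17 − 2·8
1 = −2·25 + 3·17
1 = 3·42 − 5·25
1 = −5·109 + 13·42
1 = 13·805 − 96·109
1 = −96·6549 + 781·805
1 = 781·27001 − 3220·6549
1 = −3220·222557 + 26541·27001
1 = 26541·917229 − 109384·222557
Thus 222557·(-109384) ≡ 1 (mod 917229); reducing, -109384 mod 917229 = 807845.

807845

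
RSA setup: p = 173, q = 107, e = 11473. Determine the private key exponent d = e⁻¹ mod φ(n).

15281

φ(n) = (p−1)(q−1) = 172·106 = 18232.
Need d with 11473·d ≡ 1 (mod 18232). Apply the extended Euclidean algorithm:
18232 = 1*11473 + 6759
11473 = 1*6759 + 4714
6759 = 1*4714 + 2045
4714 = 2*2045 + 624
2045 = 3*624 + 173
624 = 3*173 + 105
173 = 1*105 + 68
105 = 1*68 + 37
68 = 1*37 + 31
37 = 1*31 + 6
31 = 5*6 + 1
6 = 6*1 + 0
Back-substitute:
1 = 31 − 5·6
1 = −5·37 + 6·31
1 = 6·68 − 11·37
1 = −11·105 + 17·68
1 = 17·173 − 28·105
1 = −28·624 + 101·173
1 = 101·2045 − 331·624
1 = −331·4714 + 763·2045
1 = 763·6759 − 1094·4714
1 = −1094·11473 + 1857·6759
1 = 1857·18232 − 2951·11473
So 11473·(-2951) ≡ 1 (mod 18232), hence d ≡ -2951 ≡ 15281 (mod 18232).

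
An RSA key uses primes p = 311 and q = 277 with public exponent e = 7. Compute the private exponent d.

12223

φ(n) = (p−1)(q−1) = 310·276 = 85560.
Need d with 7·d ≡ 1 (mod 85560). Apply the extended Euclidean algorithm:
85560 = 12222*7 + 6
7 = 1*6 + 1
6 = 6*1 + 0
Back-substitute:
1 = 7 − 6
1 = −85560 + 12223·7
So 7·12223 ≡ 1 (mod 85560), hence d = 12223.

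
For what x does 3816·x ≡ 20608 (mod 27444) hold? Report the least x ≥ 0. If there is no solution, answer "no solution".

no solution

gcd(3816, 27444):
27444 = 7*3816 + 732
3816 = 5*732 + 156
732 = 4*156 + 108
156 = 1*108 + 48
108 = 2*48 + 12
48 = 4*12 + 0
gcd = 12, but 12 ∤ 20608, so the congruence has no solution.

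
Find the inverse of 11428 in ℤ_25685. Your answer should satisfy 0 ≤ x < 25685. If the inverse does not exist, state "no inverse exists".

Run Euclid on (25685, 11428):
25685 = 2*11428 + 2829
11428 = 4*2829 + 112
2829 = 25*112 + 29
112 = 3*29 + 25
29 = 1*25 + 4
25 = 6*4 + 1
4 = 4*1 + 0
Since gcd(11428, 25685) = 1, back-substitute to write 1 as a combination:
1 = 25 − 6·4
1 = −6·29 + 7·25
1 = 7·112 − 27·29
1 = −27·2829 + 682·112
1 = 682·11428 − 2755·2829
1 = −2755·25685 + 6192·11428
So 11428·6192 ≡ 1 (mod 25685).

6192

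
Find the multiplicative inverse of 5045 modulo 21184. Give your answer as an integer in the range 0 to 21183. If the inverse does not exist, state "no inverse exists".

Run Euclid on (21184, 5045):
21184 = 4*5045 + 1004
5045 = 5*1004 + 25
1004 = 40*25 + 4
25 = 6*4 + 1
4 = 4*1 + 0
Since gcd(5045, 21184) = 1, back-substitute to write 1 as a combination:
1 = 25 − 6·4
1 = −6·1004 + 241·25
1 = 241·5045 − 1211·1004
1 = −1211·21184 + 5085·5045
So 5045·5085 ≡ 1 (mod 21184).

5085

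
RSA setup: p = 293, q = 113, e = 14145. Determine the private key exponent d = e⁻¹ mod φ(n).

φ(n) = (p−1)(q−1) = 292·112 = 32704.
Need d with 14145·d ≡ 1 (mod 32704). Apply the extended Euclidean algorithm:
32704 = 2·14145 + 4414
14145 = 3·4414 + 903
4414 = 4·903 + 802
903 = 1·802 + 101
802 = 7·101 + 95
101 = 1·95 + 6
95 = 15·6 + 5
6 = 1·5 + 1
5 = 5·1 + 0
Back-substitute:
1 = 6 − 5
1 = −95 + 16·6
1 = 16·101 − 17·95
1 = −17·802 + 135·101
1 = 135·903 − 152·802
1 = −152·4414 + 743·903
1 = 743·14145 − 2381·4414
1 = −2381·32704 + 5505·14145
So 14145·5505 ≡ 1 (mod 32704), hence d = 5505.

5505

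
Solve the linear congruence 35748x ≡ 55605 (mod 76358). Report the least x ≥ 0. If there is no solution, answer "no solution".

no solution

gcd(35748, 76358):
76358 = 2·35748 + 4862
35748 = 7·4862 + 1714
4862 = 2·1714 + 1434
1714 = 1·1434 + 280
1434 = 5·280 + 34
280 = 8·34 + 8
34 = 4·8 + 2
8 = 4·2 + 0
gcd = 2, but 2 ∤ 55605, so the congruence has no solution.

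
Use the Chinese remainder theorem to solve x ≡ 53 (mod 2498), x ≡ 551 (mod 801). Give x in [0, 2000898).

1318997

Write x = 53 + 2498·k. Then 2498·k ≡ 551 − 53 ≡ 498 (mod 801).
Need 2498⁻¹ mod 801. Extended Euclid on (801, 95):
801 = 8*95 + 41
95 = 2*41 + 13
41 = 3*13 + 2
13 = 6*2 + 1
2 = 2*1 + 0
Back-substitute:
1 = 13 − 6·2
1 = −6·41 + 19·13
1 = 19·95 − 44·41
1 = −44·801 + 371·95
2498⁻¹ ≡ 371 (mod 801), so k ≡ 371·498 ≡ 528 (mod 801).
x = 53 + 2498·528 = 1318997.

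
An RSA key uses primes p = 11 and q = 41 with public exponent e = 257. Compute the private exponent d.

193

φ(n) = (p−1)(q−1) = 10·40 = 400.
Need d with 257·d ≡ 1 (mod 400). Apply the extended Euclidean algorithm:
400 = 1*257 + 143
257 = 1*143 + 114
143 = 1*114 + 29
114 = 3*29 + 27
29 = 1*27 + 2
27 = 13*2 + 1
2 = 2*1 + 0
Back-substitute:
1 = 27 − 13·2
1 = −13·29 + 14·27
1 = 14·114 − 55·29
1 = −55·143 + 69·114
1 = 69·257 − 124·143
1 = −124·400 + 193·257
So 257·193 ≡ 1 (mod 400), hence d = 193.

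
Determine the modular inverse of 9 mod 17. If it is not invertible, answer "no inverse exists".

2

gcd(17, 9) by repeated division:
17 = 1*9 + 8
9 = 1*8 + 1
8 = 8*1 + 0
gcd = 1, so the inverse exists. Back-substitute:
1 = 9 − 8
1 = −17 + 2·9
So 9·2 ≡ 1 (mod 17).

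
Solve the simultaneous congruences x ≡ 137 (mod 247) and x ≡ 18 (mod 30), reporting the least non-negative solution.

3348

Write x = 137 + 247·k. Then 247·k ≡ 18 − 137 ≡ 1 (mod 30).
Need 247⁻¹ mod 30. Extended Euclid on (30, 7):
30 = 4×7 + 2
7 = 3×2 + 1
2 = 2×1 + 0
Back-substitute:
1 = 7 − 3·2
1 = −3·30 + 13·7
247⁻¹ ≡ 13 (mod 30), so k ≡ 13·1 ≡ 13 (mod 30).
x = 137 + 247·13 = 3348.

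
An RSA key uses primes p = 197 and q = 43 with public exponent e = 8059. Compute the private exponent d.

φ(n) = (p−1)(q−1) = 196·42 = 8232.
Need d with 8059·d ≡ 1 (mod 8232). Apply the extended Euclidean algorithm:
8232 = 1·8059 + 173
8059 = 46·173 + 101
173 = 1·101 + 72
101 = 1·72 + 29
72 = 2·29 + 14
29 = 2·14 + 1
14 = 14·1 + 0
Back-substitute:
1 = 29 − 2·14
1 = −2·72 + 5·29
1 = 5·101 − 7·72
1 = −7·173 + 12·101
1 = 12·8059 − 559·173
1 = −559·8232 + 571·8059
So 8059·571 ≡ 1 (mod 8232), hence d = 571.

571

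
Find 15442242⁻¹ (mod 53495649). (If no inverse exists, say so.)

Compute gcd(15442242, 53495649):
53495649 = 3*15442242 + 7168923
15442242 = 2*7168923 + 1104396
7168923 = 6*1104396 + 542547
1104396 = 2*542547 + 19302
542547 = 28*19302 + 2091
19302 = 9*2091 + 483
2091 = 4*483 + 159
483 = 3*159 + 6
159 = 26*6 + 3
6 = 2*3 + 0
gcd(15442242, 53495649) = 3 ≠ 1, so 15442242 has no multiplicative inverse modulo 53495649.

no inverse exists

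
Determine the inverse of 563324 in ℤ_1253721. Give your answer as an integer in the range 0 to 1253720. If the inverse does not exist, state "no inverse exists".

972299

Run Euclid on (1253721, 563324):
1253721 = 2*563324 + 127073
563324 = 4*127073 + 55032
127073 = 2*55032 + 17009
55032 = 3*17009 + 4005
17009 = 4*4005 + 989
4005 = 4*989 + 49
989 = 20*49 + 9
49 = 5*9 + 4
9 = 2*4 + 1
4 = 4*1 + 0
The gcd is 1. Working backward:
1 = 9 − 2·4
1 = −2·49 + 11·9
1 = 11·989 − 222·49
1 = −222·4005 + 899·989
1 = 899·17009 − 3818·4005
1 = −3818·55032 + 12353·17009
1 = 12353·127073 − 28524·55032
1 = −28524·563324 + 126449·127073
1 = 126449·1253721 − 281422·563324
Thus 563324·(-281422) ≡ 1 (mod 1253721); reducing, -281422 mod 1253721 = 972299.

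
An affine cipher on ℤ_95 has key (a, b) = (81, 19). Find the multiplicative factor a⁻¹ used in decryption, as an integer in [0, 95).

Extended Euclidean algorithm:
95 = 1*81 + 14
81 = 5*14 + 11
14 = 1*11 + 3
11 = 3*3 + 2
3 = 1*2 + 1
2 = 2*1 + 0
The gcd is 1. Working backward:
1 = 3 − 2
1 = −11 + 4·3
1 = 4·14 − 5·11
1 = −5·81 + 29·14
1 = 29·95 − 34·81
Thus 81·(-34) ≡ 1 (mod 95); reducing, -34 mod 95 = 61.

61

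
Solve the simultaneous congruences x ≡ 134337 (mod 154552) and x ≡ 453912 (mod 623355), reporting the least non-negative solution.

95684823057

Write x = 134337 + 154552·k. Then 154552·k ≡ 453912 − 134337 ≡ 319575 (mod 623355).
Need 154552⁻¹ mod 623355. Extended Euclid on (623355, 154552):
623355 = 4×154552 + 5147
154552 = 30×5147 + 142
5147 = 36×142 + 35
142 = 4×35 + 2
35 = 17×2 + 1
2 = 2×1 + 0
Back-substitute:
1 = 35 − 17·2
1 = −17·142 + 69·35
1 = 69·5147 − 2501·142
1 = −2501·154552 + 75099·5147
1 = 75099·623355 − 302897·154552
154552⁻¹ ≡ 320458 (mod 623355), so k ≡ 320458·319575 ≡ 619110 (mod 623355).
x = 134337 + 154552·619110 = 95684823057.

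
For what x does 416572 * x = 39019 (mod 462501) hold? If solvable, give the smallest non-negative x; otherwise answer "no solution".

gcd(416572, 462501):
462501 = 1*416572 + 45929
416572 = 9*45929 + 3211
45929 = 14*3211 + 975
3211 = 3*975 + 286
975 = 3*286 + 117
286 = 2*117 + 52
117 = 2*52 + 13
52 = 4*13 + 0
gcd = 13, but 13 ∤ 39019, so the congruence has no solution.

no solution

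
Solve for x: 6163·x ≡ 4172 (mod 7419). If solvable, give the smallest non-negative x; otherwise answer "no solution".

4415

First find gcd(6163, 7419):
7419 = 1*6163 + 1256
6163 = 4*1256 + 1139
1256 = 1*1139 + 117
1139 = 9*117 + 86
117 = 1*86 + 31
86 = 2*31 + 24
31 = 1*24 + 7
24 = 3*7 + 3
7 = 2*3 + 1
3 = 3*1 + 0
gcd = 1, so a unique solution mod 7419 exists.
Back-substitute for the Bézout coefficients:
1 = 7 − 2·3
1 = −2·24 + 7·7
1 = 7·31 − 9·24
1 = −9·86 + 25·31
1 = 25·117 − 34·86
1 = −34·1139 + 331·117
1 = 331·1256 − 365·1139
1 = −365·6163 + 1791·1256
1 = 1791·7419 − 2156·6163
So 6163·(-2156) ≡ 1 (mod 7419), giving 6163⁻¹ ≡ 5263.
x ≡ 6163⁻¹·4172 ≡ 5263·4172 ≡ 4415 (mod 7419).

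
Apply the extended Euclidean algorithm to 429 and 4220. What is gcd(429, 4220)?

1

Repeated division:
4220 = 9×429 + 359
429 = 1×359 + 70
359 = 5×70 + 9
70 = 7×9 + 7
9 = 1×7 + 2
7 = 3×2 + 1
2 = 2×1 + 0
gcd(429, 4220) = 1.
Working backward:
1 = 7 − 3·2
1 = −3·9 + 4·7
1 = 4·70 − 31·9
1 = −31·359 + 159·70
1 = 159·429 − 190·359
1 = −190·4220 + 1869·429
So 1 = (-190)·4220 + (1869)·429.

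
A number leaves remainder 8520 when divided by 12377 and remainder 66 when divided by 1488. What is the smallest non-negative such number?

Write x = 8520 + 12377·k. Then 12377·k ≡ 66 − 8520 ≡ 474 (mod 1488).
Need 12377⁻¹ mod 1488. Extended Euclid on (1488, 473):
1488 = 3·473 + 69
473 = 6·69 + 59
69 = 1·59 + 10
59 = 5·10 + 9
10 = 1·9 + 1
9 = 9·1 + 0
Back-substitute:
1 = 10 − 9
1 = −59 + 6·10
1 = 6·69 − 7·59
1 = −7·473 + 48·69
1 = 48·1488 − 151·473
12377⁻¹ ≡ 1337 (mod 1488), so k ≡ 1337·474 ≡ 1338 (mod 1488).
x = 8520 + 12377·1338 = 16568946.

16568946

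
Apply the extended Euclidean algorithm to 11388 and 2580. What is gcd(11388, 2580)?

Euclidean algorithm:
11388 = 4*2580 + 1068
2580 = 2*1068 + 444
1068 = 2*444 + 180
444 = 2*180 + 84
180 = 2*84 + 12
84 = 7*12 + 0
gcd(11388, 2580) = 12.
Back-substituting:
12 = 180 − 2·84
12 = −2·444 + 5·180
12 = 5·1068 − 12·444
12 = −12·2580 + 29·1068
12 = 29·11388 − 128·2580
So 12 = (29)·11388 + (-128)·2580.

12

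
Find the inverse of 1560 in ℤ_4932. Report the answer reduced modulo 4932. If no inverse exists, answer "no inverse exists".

Compute gcd(1560, 4932):
4932 = 3×1560 + 252
1560 = 6×252 + 48
252 = 5×48 + 12
48 = 4×12 + 0
Since gcd = 12 > 1, 1560 is not a unit mod 4932.

no inverse exists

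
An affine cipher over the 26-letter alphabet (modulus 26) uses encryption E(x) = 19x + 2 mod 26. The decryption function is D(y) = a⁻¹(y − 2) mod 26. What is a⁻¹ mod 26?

11

Extended Euclidean algorithm:
26 = 1*19 + 7
19 = 2*7 + 5
7 = 1*5 + 2
5 = 2*2 + 1
2 = 2*1 + 0
The gcd is 1. Working backward:
1 = 5 − 2·2
1 = −2·7 + 3·5
1 = 3·19 − 8·7
1 = −8·26 + 11·19
So 19·11 ≡ 1 (mod 26).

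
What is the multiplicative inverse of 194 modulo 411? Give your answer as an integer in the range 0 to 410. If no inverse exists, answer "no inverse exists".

125

Run Euclid on (411, 194):
411 = 2×194 + 23
194 = 8×23 + 10
23 = 2×10 + 3
10 = 3×3 + 1
3 = 3×1 + 0
Since gcd(194, 411) = 1, back-substitute to write 1 as a combination:
1 = 10 − 3·3
1 = −3·23 + 7·10
1 = 7·194 − 59·23
1 = −59·411 + 125·194
So 194·125 ≡ 1 (mod 411).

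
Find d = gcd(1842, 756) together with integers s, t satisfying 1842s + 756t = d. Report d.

Apply Euclid's algorithm to 1842 and 756:
1842 = 2×756 + 330
756 = 2×330 + 96
330 = 3×96 + 42
96 = 2×42 + 12
42 = 3×12 + 6
12 = 2×6 + 0
gcd(1842, 756) = 6.
Working backward:
6 = 42 − 3·12
6 = −3·96 + 7·42
6 = 7·330 − 24·96
6 = −24·756 + 55·330
6 = 55·1842 − 134·756
So 6 = (55)·1842 + (-134)·756.

6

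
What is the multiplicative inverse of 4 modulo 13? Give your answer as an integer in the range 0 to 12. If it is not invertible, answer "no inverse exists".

10

Extended Euclidean algorithm:
13 = 3*4 + 1
4 = 4*1 + 0
gcd = 1, so the inverse exists. Back-substitute:
1 = 13 − 3·4
Hence 4⁻¹ ≡ -3 ≡ 10 (mod 13).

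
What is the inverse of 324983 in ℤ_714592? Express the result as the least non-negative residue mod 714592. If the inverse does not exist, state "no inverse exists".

Run Euclid on (714592, 324983):
714592 = 2·324983 + 64626
324983 = 5·64626 + 1853
64626 = 34·1853 + 1624
1853 = 1·1624 + 229
1624 = 7·229 + 21
229 = 10·21 + 19
21 = 1·19 + 2
19 = 9·2 + 1
2 = 2·1 + 0
The gcd is 1. Working backward:
1 = 19 − 9·2
1 = −9·21 + 10·19
1 = 10·229 − 109·21
1 = −109·1624 + 773·229
1 = 773·1853 − 882·1624
1 = −882·64626 + 30761·1853
1 = 30761·324983 − 154687·64626
1 = −154687·714592 + 340135·324983
So 324983·340135 ≡ 1 (mod 714592).

340135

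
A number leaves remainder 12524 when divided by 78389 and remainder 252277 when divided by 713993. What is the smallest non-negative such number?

29698077119

Write x = 12524 + 78389·k. Then 78389·k ≡ 252277 − 12524 ≡ 239753 (mod 713993).
Need 78389⁻¹ mod 713993. Extended Euclid on (713993, 78389):
713993 = 9×78389 + 8492
78389 = 9×8492 + 1961
8492 = 4×1961 + 648
1961 = 3×648 + 17
648 = 38×17 + 2
17 = 8×2 + 1
2 = 2×1 + 0
Back-substitute:
1 = 17 − 8·2
1 = −8·648 + 305·17
1 = 305·1961 − 923·648
1 = −923·8492 + 3997·1961
1 = 3997·78389 − 36896·8492
1 = −36896·713993 + 336061·78389
78389⁻¹ ≡ 336061 (mod 713993), so k ≡ 336061·239753 ≡ 378855 (mod 713993).
x = 12524 + 78389·378855 = 29698077119.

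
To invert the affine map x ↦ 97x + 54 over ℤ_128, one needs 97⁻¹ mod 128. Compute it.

Apply the Euclidean algorithm to 128 and 97:
128 = 1*97 + 31
97 = 3*31 + 4
31 = 7*4 + 3
4 = 1*3 + 1
3 = 3*1 + 0
gcd = 1, so the inverse exists. Back-substitute:
1 = 4 − 3
1 = −31 + 8·4
1 = 8·97 − 25·31
1 = −25·128 + 33·97
So 97·33 ≡ 1 (mod 128).

33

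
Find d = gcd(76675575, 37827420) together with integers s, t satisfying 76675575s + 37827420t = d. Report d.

Euclidean algorithm:
76675575 = 2*37827420 + 1020735
37827420 = 37*1020735 + 60225
1020735 = 16*60225 + 57135
60225 = 1*57135 + 3090
57135 = 18*3090 + 1515
3090 = 2*1515 + 60
1515 = 25*60 + 15
60 = 4*15 + 0
gcd(76675575, 37827420) = 15.
Back-substituting:
15 = 1515 − 25·60
15 = −25·3090 + 51·1515
15 = 51·57135 − 943·3090
15 = −943·60225 + 994·57135
15 = 994·1020735 − 16847·60225
15 = −16847·37827420 + 624333·1020735
15 = 624333·76675575 − 1265513·37827420
So 15 = (624333)·76675575 + (-1265513)·37827420.

15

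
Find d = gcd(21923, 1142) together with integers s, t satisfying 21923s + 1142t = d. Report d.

Apply Euclid's algorithm to 21923 and 1142:
21923 = 19×1142 + 225
1142 = 5×225 + 17
225 = 13×17 + 4
17 = 4×4 + 1
4 = 4×1 + 0
gcd(21923, 1142) = 1.
Working backward:
1 = 17 − 4·4
1 = −4·225 + 53·17
1 = 53·1142 − 269·225
1 = −269·21923 + 5164·1142
So 1 = (-269)·21923 + (5164)·1142.

1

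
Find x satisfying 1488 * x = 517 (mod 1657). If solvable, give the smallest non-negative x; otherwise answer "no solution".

948

First find gcd(1488, 1657):
1657 = 1×1488 + 169
1488 = 8×169 + 136
169 = 1×136 + 33
136 = 4×33 + 4
33 = 8×4 + 1
4 = 4×1 + 0
gcd = 1, so a unique solution mod 1657 exists.
Back-substitute for the Bézout coefficients:
1 = 33 − 8·4
1 = −8·136 + 33·33
1 = 33·169 − 41·136
1 = −41·1488 + 361·169
1 = 361·1657 − 402·1488
So 1488·(-402) ≡ 1 (mod 1657), giving 1488⁻¹ ≡ 1255.
x ≡ 1488⁻¹·517 ≡ 1255·517 ≡ 948 (mod 1657).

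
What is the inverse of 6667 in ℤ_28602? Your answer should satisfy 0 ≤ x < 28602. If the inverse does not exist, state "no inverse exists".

Extended Euclidean algorithm:
28602 = 4·6667 + 1934
6667 = 3·1934 + 865
1934 = 2·865 + 204
865 = 4·204 + 49
204 = 4·49 + 8
49 = 6·8 + 1
8 = 8·1 + 0
gcd = 1, so the inverse exists. Back-substitute:
1 = 49 − 6·8
1 = −6·204 + 25·49
1 = 25·865 − 106·204
1 = −106·1934 + 237·865
1 = 237·6667 − 817·1934
1 = −817·28602 + 3505·6667
So 6667·3505 ≡ 1 (mod 28602).

3505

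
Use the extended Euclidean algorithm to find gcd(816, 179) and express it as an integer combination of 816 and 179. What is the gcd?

Euclidean algorithm:
816 = 4·179 + 100
179 = 1·100 + 79
100 = 1·79 + 21
79 = 3·21 + 16
21 = 1·16 + 5
16 = 3·5 + 1
5 = 5·1 + 0
gcd(816, 179) = 1.
Express as a combination:
1 = 16 − 3·5
1 = −3·21 + 4·16
1 = 4·79 − 15·21
1 = −15·100 + 19·79
1 = 19·179 − 34·100
1 = −34·816 + 155·179
So 1 = (-34)·816 + (155)·179.

1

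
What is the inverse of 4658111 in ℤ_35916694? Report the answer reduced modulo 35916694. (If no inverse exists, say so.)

5111345

Extended Euclidean algorithm:
35916694 = 7·4658111 + 3309917
4658111 = 1·3309917 + 1348194
3309917 = 2·1348194 + 613529
1348194 = 2·613529 + 121136
613529 = 5·121136 + 7849
121136 = 15·7849 + 3401
7849 = 2·3401 + 1047
3401 = 3·1047 + 260
1047 = 4·260 + 7
260 = 37·7 + 1
7 = 7·1 + 0
Since gcd(4658111, 35916694) = 1, back-substitute to write 1 as a combination:
1 = 260 − 37·7
1 = −37·1047 + 149·260
1 = 149·3401 − 484·1047
1 = −484·7849 + 1117·3401
1 = 1117·121136 − 17239·7849
1 = −17239·613529 + 87312·121136
1 = 87312·1348194 − 191863·613529
1 = −191863·3309917 + 471038·1348194
1 = 471038·4658111 − 662901·3309917
1 = −662901·35916694 + 5111345·4658111
So 4658111·5111345 ≡ 1 (mod 35916694).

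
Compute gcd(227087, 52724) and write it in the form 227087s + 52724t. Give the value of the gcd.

Euclidean algorithm:
227087 = 4×52724 + 16191
52724 = 3×16191 + 4151
16191 = 3×4151 + 3738
4151 = 1×3738 + 413
3738 = 9×413 + 21
413 = 19×21 + 14
21 = 1×14 + 7
14 = 2×7 + 0
gcd(227087, 52724) = 7.
Working backward:
7 = 21 − 14
7 = −413 + 20·21
7 = 20·3738 − 181·413
7 = −181·4151 + 201·3738
7 = 201·16191 − 784·4151
7 = −784·52724 + 2553·16191
7 = 2553·227087 − 10996·52724
So 7 = (2553)·227087 + (-10996)·52724.

7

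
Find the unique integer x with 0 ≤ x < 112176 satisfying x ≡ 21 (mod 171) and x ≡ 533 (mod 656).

Write x = 21 + 171·k. Then 171·k ≡ 533 − 21 ≡ 512 (mod 656).
Need 171⁻¹ mod 656. Extended Euclid on (656, 171):
656 = 3*171 + 143
171 = 1*143 + 28
143 = 5*28 + 3
28 = 9*3 + 1
3 = 3*1 + 0
Back-substitute:
1 = 28 − 9·3
1 = −9·143 + 46·28
1 = 46·171 − 55·143
1 = −55·656 + 211·171
171⁻¹ ≡ 211 (mod 656), so k ≡ 211·512 ≡ 448 (mod 656).
x = 21 + 171·448 = 76629.

76629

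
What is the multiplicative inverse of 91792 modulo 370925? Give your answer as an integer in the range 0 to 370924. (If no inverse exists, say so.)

15303

Run Euclid on (370925, 91792):
370925 = 4×91792 + 3757
91792 = 24×3757 + 1624
3757 = 2×1624 + 509
1624 = 3×509 + 97
509 = 5×97 + 24
97 = 4×24 + 1
24 = 24×1 + 0
Since gcd(91792, 370925) = 1, back-substitute to write 1 as a combination:
1 = 97 − 4·24
1 = −4·509 + 21·97
1 = 21·1624 − 67·509
1 = −67·3757 + 155·1624
1 = 155·91792 − 3787·3757
1 = −3787·370925 + 15303·91792
So 91792·15303 ≡ 1 (mod 370925).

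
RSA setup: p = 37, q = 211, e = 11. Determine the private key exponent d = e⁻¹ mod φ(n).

φ(n) = (p−1)(q−1) = 36·210 = 7560.
Need d with 11·d ≡ 1 (mod 7560). Apply the extended Euclidean algorithm:
7560 = 687×11 + 3
11 = 3×3 + 2
3 = 1×2 + 1
2 = 2×1 + 0
Back-substitute:
1 = 3 − 2
1 = −11 + 4·3
1 = 4·7560 − 2749·11
So 11·(-2749) ≡ 1 (mod 7560), hence d ≡ -2749 ≡ 4811 (mod 7560).

4811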